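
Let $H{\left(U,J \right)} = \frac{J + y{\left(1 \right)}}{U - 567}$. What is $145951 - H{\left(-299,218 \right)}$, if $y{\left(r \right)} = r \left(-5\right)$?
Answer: $\frac{126393779}{866} \approx 1.4595 \cdot 10^{5}$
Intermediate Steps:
$y{\left(r \right)} = - 5 r$
$H{\left(U,J \right)} = \frac{-5 + J}{-567 + U}$ ($H{\left(U,J \right)} = \frac{J - 5}{U - 567} = \frac{J - 5}{-567 + U} = \frac{-5 + J}{-567 + U}$)
$145951 - H{\left(-299,218 \right)} = 145951 - \frac{-5 + 218}{-567 - 299} = 145951 - \frac{1}{-866} \cdot 213 = 145951 - \left(- \frac{1}{866}\right) 213 = 145951 - - \frac{213}{866} = 145951 + \frac{213}{866} = \frac{126393779}{866}$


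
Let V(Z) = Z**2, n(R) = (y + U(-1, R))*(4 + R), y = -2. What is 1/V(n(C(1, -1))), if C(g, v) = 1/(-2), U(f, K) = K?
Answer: 16/1225 ≈ 0.013061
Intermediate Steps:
C(g, v) = -1/2
n(R) = (-2 + R)*(4 + R)
1/V(n(C(1, -1))) = 1/((-8 + (-1/2)**2 + 2*(-1/2))**2) = 1/((-8 + 1/4 - 1)**2) = 1/((-35/4)**2) = 1/(1225/16) = 16/1225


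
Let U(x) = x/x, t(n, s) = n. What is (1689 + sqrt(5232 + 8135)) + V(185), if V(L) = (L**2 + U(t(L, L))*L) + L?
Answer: 36284 + sqrt(13367) ≈ 36400.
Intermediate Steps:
U(x) = 1
V(L) = L**2 + 2*L (V(L) = (L**2 + 1*L) + L = (L**2 + L) + L = (L + L**2) + L = L**2 + 2*L)
(1689 + sqrt(5232 + 8135)) + V(185) = (1689 + sqrt(5232 + 8135)) + 185*(2 + 185) = (1689 + sqrt(13367)) + 185*187 = (1689 + sqrt(13367)) + 34595 = 36284 + sqrt(13367)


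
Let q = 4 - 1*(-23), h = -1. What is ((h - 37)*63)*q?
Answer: -64638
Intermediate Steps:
q = 27 (q = 4 + 23 = 27)
((h - 37)*63)*q = ((-1 - 37)*63)*27 = -38*63*27 = -2394*27 = -64638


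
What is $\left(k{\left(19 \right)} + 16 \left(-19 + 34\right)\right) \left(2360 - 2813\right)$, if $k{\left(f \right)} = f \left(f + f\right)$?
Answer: $-435786$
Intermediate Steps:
$k{\left(f \right)} = 2 f^{2}$ ($k{\left(f \right)} = f 2 f = 2 f^{2}$)
$\left(k{\left(19 \right)} + 16 \left(-19 + 34\right)\right) \left(2360 - 2813\right) = \left(2 \cdot 19^{2} + 16 \left(-19 + 34\right)\right) \left(2360 - 2813\right) = \left(2 \cdot 361 + 16 \cdot 15\right) \left(-453\right) = \left(722 + 240\right) \left(-453\right) = 962 \left(-453\right) = -435786$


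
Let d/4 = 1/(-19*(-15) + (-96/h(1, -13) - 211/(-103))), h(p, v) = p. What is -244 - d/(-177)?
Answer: -424926526/1741503 ≈ -244.00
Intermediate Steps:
d = 206/9839 (d = 4/(-19*(-15) + (-96/1 - 211/(-103))) = 4/(285 + (-96*1 - 211*(-1/103))) = 4/(285 + (-96 + 211/103)) = 4/(285 - 9677/103) = 4/(19678/103) = 4*(103/19678) = 206/9839 ≈ 0.020937)
-244 - d/(-177) = -244 - 206/(9839*(-177)) = -244 - 206*(-1)/(9839*177) = -244 - 1*(-206/1741503) = -244 + 206/1741503 = -424926526/1741503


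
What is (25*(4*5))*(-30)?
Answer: -15000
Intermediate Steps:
(25*(4*5))*(-30) = (25*20)*(-30) = 500*(-30) = -15000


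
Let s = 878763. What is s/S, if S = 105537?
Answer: 292921/35179 ≈ 8.3266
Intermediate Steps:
s/S = 878763/105537 = 878763*(1/105537) = 292921/35179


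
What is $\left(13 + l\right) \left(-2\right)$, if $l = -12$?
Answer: $-2$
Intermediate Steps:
$\left(13 + l\right) \left(-2\right) = \left(13 - 12\right) \left(-2\right) = 1 \left(-2\right) = -2$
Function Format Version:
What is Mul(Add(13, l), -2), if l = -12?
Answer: -2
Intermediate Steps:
Mul(Add(13, l), -2) = Mul(Add(13, -12), -2) = Mul(1, -2) = -2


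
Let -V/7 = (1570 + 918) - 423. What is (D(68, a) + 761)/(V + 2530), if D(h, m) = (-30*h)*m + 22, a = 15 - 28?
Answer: -9101/3975 ≈ -2.2896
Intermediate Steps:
a = -13
D(h, m) = 22 - 30*h*m (D(h, m) = -30*h*m + 22 = 22 - 30*h*m)
V = -14455 (V = -7*((1570 + 918) - 423) = -7*(2488 - 423) = -7*2065 = -14455)
(D(68, a) + 761)/(V + 2530) = ((22 - 30*68*(-13)) + 761)/(-14455 + 2530) = ((22 + 26520) + 761)/(-11925) = (26542 + 761)*(-1/11925) = 27303*(-1/11925) = -9101/3975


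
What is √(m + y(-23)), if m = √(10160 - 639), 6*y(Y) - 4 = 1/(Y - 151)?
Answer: √(20155 + 30276*√9521)/174 ≈ 9.9117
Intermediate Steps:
y(Y) = ⅔ + 1/(6*(-151 + Y)) (y(Y) = ⅔ + 1/(6*(Y - 151)) = ⅔ + 1/(6*(-151 + Y)))
m = √9521 ≈ 97.576
√(m + y(-23)) = √(√9521 + (-603 + 4*(-23))/(6*(-151 - 23))) = √(√9521 + (⅙)*(-603 - 92)/(-174)) = √(√9521 + (⅙)*(-1/174)*(-695)) = √(√9521 + 695/1044) = √(695/1044 + √9521)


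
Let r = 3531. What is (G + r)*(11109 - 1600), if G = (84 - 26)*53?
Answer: 62806945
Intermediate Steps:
G = 3074 (G = 58*53 = 3074)
(G + r)*(11109 - 1600) = (3074 + 3531)*(11109 - 1600) = 6605*9509 = 62806945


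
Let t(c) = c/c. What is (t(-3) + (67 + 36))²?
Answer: 10816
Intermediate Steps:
t(c) = 1
(t(-3) + (67 + 36))² = (1 + (67 + 36))² = (1 + 103)² = 104² = 10816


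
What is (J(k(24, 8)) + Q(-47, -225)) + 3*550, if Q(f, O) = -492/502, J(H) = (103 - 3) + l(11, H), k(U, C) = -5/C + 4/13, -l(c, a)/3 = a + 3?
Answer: 45446329/26104 ≈ 1741.0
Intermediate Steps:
l(c, a) = -9 - 3*a (l(c, a) = -3*(a + 3) = -3*(3 + a) = -9 - 3*a)
k(U, C) = 4/13 - 5/C (k(U, C) = -5/C + 4*(1/13) = -5/C + 4/13 = 4/13 - 5/C)
J(H) = 91 - 3*H (J(H) = (103 - 3) + (-9 - 3*H) = 100 + (-9 - 3*H) = 91 - 3*H)
Q(f, O) = -246/251 (Q(f, O) = -492*1/502 = -246/251)
(J(k(24, 8)) + Q(-47, -225)) + 3*550 = ((91 - 3*(4/13 - 5/8)) - 246/251) + 3*550 = ((91 - 3*(4/13 - 5*⅛)) - 246/251) + 1650 = ((91 - 3*(4/13 - 5/8)) - 246/251) + 1650 = ((91 - 3*(-33/104)) - 246/251) + 1650 = ((91 + 99/104) - 246/251) + 1650 = (9563/104 - 246/251) + 1650 = 2374729/26104 + 1650 = 45446329/26104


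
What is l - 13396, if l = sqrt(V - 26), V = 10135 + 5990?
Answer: -13396 + sqrt(16099) ≈ -13269.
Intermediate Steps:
V = 16125
l = sqrt(16099) (l = sqrt(16125 - 26) = sqrt(16099) ≈ 126.88)
l - 13396 = sqrt(16099) - 13396 = -13396 + sqrt(16099)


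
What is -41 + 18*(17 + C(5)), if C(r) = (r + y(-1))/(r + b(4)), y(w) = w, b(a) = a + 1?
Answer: 1361/5 ≈ 272.20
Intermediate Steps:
b(a) = 1 + a
C(r) = (-1 + r)/(5 + r) (C(r) = (r - 1)/(r + (1 + 4)) = (-1 + r)/(r + 5) = (-1 + r)/(5 + r))
-41 + 18*(17 + C(5)) = -41 + 18*(17 + (-1 + 5)/(5 + 5)) = -41 + 18*(17 + 4/10) = -41 + 18*(17 + (1/10)*4) = -41 + 18*(17 + 2/5) = -41 + 18*(87/5) = -41 + 1566/5 = 1361/5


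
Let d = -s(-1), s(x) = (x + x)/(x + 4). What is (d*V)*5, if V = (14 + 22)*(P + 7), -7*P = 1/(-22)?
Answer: 64740/77 ≈ 840.78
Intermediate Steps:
P = 1/154 (P = -⅐/(-22) = -⅐*(-1/22) = 1/154 ≈ 0.0064935)
s(x) = 2*x/(4 + x) (s(x) = (2*x)/(4 + x) = 2*x/(4 + x))
V = 19422/77 (V = (14 + 22)*(1/154 + 7) = 36*(1079/154) = 19422/77 ≈ 252.23)
d = ⅔ (d = -2*(-1)/(4 - 1) = -2*(-1)/3 = -1*(-⅔) = ⅔ ≈ 0.66667)
(d*V)*5 = ((⅔)*(19422/77))*5 = (12948/77)*5 = 64740/77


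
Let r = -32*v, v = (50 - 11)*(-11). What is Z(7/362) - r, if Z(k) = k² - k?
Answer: -1798974517/131044 ≈ -13728.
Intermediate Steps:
v = -429 (v = 39*(-11) = -429)
r = 13728 (r = -32*(-429) = 13728)
Z(7/362) - r = (7/362)*(-1 + 7/362) - 1*13728 = (7*(1/362))*(-1 + 7*(1/362)) - 13728 = 7*(-1 + 7/362)/362 - 13728 = (7/362)*(-355/362) - 13728 = -2485/131044 - 13728 = -1798974517/131044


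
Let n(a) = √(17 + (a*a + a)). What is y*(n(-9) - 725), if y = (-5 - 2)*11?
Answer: 55825 - 77*√89 ≈ 55099.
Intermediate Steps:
y = -77 (y = -7*11 = -77)
n(a) = √(17 + a + a²) (n(a) = √(17 + (a² + a)) = √(17 + (a + a²)) = √(17 + a + a²))
y*(n(-9) - 725) = -77*(√(17 - 9 + (-9)²) - 725) = -77*(√(17 - 9 + 81) - 725) = -77*(√89 - 725) = -77*(-725 + √89) = 55825 - 77*√89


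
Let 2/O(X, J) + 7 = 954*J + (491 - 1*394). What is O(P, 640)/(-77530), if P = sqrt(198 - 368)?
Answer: -1/23671847250 ≈ -4.2244e-11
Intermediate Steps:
P = I*sqrt(170) (P = sqrt(-170) = I*sqrt(170) ≈ 13.038*I)
O(X, J) = 2/(90 + 954*J) (O(X, J) = 2/(-7 + (954*J + (491 - 1*394))) = 2/(-7 + (954*J + (491 - 394))) = 2/(-7 + (954*J + 97)) = 2/(-7 + (97 + 954*J)) = 2/(90 + 954*J))
O(P, 640)/(-77530) = (1/(9*(5 + 53*640)))/(-77530) = (1/(9*(5 + 33920)))*(-1/77530) = ((1/9)/33925)*(-1/77530) = ((1/9)*(1/33925))*(-1/77530) = (1/305325)*(-1/77530) = -1/23671847250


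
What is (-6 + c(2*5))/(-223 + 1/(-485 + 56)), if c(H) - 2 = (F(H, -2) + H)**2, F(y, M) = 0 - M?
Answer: -15015/23917 ≈ -0.62780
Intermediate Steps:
F(y, M) = -M
c(H) = 2 + (2 + H)**2 (c(H) = 2 + (-1*(-2) + H)**2 = 2 + (2 + H)**2)
(-6 + c(2*5))/(-223 + 1/(-485 + 56)) = (-6 + (2 + (2 + 2*5)**2))/(-223 + 1/(-485 + 56)) = (-6 + (2 + (2 + 10)**2))/(-223 + 1/(-429)) = (-6 + (2 + 12**2))/(-223 - 1/429) = (-6 + (2 + 144))/(-95668/429) = (-6 + 146)*(-429/95668) = 140*(-429/95668) = -15015/23917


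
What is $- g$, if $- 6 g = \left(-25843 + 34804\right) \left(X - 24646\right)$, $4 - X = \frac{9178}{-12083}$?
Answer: $- \frac{444674851298}{12083} \approx -3.6802 \cdot 10^{7}$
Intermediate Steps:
$X = \frac{57510}{12083}$ ($X = 4 - \frac{9178}{-12083} = 4 - 9178 \left(- \frac{1}{12083}\right) = 4 - - \frac{9178}{12083} = 4 + \frac{9178}{12083} = \frac{57510}{12083} \approx 4.7596$)
$g = \frac{444674851298}{12083}$ ($g = - \frac{\left(-25843 + 34804\right) \left(\frac{57510}{12083} - 24646\right)}{6} = - \frac{8961 \left(- \frac{297740108}{12083}\right)}{6} = \left(- \frac{1}{6}\right) \left(- \frac{2668049107788}{12083}\right) = \frac{444674851298}{12083} \approx 3.6802 \cdot 10^{7}$)
$- g = \left(-1\right) \frac{444674851298}{12083} = - \frac{444674851298}{12083}$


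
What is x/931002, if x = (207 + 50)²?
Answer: 66049/931002 ≈ 0.070944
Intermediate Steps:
x = 66049 (x = 257² = 66049)
x/931002 = 66049/931002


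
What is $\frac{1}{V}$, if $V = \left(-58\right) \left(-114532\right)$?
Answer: $\frac{1}{6642856} \approx 1.5054 \cdot 10^{-7}$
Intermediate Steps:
$V = 6642856$
$\frac{1}{V} = \frac{1}{6642856}$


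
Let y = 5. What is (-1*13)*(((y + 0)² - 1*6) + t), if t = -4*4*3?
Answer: 377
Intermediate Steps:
t = -48 (t = -16*3 = -48)
(-1*13)*(((y + 0)² - 1*6) + t) = (-1*13)*(((5 + 0)² - 1*6) - 48) = -13*((5² - 6) - 48) = -13*((25 - 6) - 48) = -13*(19 - 48) = -13*(-29) = 377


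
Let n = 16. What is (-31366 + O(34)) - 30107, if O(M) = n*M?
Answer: -60929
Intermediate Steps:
O(M) = 16*M
(-31366 + O(34)) - 30107 = (-31366 + 16*34) - 30107 = (-31366 + 544) - 30107 = -30822 - 30107 = -60929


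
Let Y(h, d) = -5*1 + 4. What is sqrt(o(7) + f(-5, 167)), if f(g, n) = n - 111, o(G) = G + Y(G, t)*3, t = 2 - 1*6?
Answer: 2*sqrt(15) ≈ 7.7460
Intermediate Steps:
t = -4 (t = 2 - 6 = -4)
Y(h, d) = -1 (Y(h, d) = -5 + 4 = -1)
o(G) = -3 + G (o(G) = G - 1*3 = G - 3 = -3 + G)
f(g, n) = -111 + n
sqrt(o(7) + f(-5, 167)) = sqrt((-3 + 7) + (-111 + 167)) = sqrt(4 + 56) = sqrt(60) = 2*sqrt(15)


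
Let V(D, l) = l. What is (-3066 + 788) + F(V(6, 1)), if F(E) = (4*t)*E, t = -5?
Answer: -2298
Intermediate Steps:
F(E) = -20*E (F(E) = (4*(-5))*E = -20*E)
(-3066 + 788) + F(V(6, 1)) = (-3066 + 788) - 20*1 = -2278 - 20 = -2298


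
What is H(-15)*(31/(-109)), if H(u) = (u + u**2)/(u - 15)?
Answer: 217/109 ≈ 1.9908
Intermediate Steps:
H(u) = (u + u**2)/(-15 + u)
H(-15)*(31/(-109)) = (-15*(1 - 15)/(-15 - 15))*(31/(-109)) = (-15*(-14)/(-30))*(31*(-1/109)) = -15*(-1/30)*(-14)*(-31/109) = -7*(-31/109) = 217/109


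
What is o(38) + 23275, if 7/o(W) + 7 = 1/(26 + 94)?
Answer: 19526885/839 ≈ 23274.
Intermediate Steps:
o(W) = -840/839 (o(W) = 7/(-7 + 1/(26 + 94)) = 7/(-7 + 1/120) = 7/(-839/120) = 7*(-120/839) = -840/839)
o(38) + 23275 = -840/839 + 23275 = 19526885/839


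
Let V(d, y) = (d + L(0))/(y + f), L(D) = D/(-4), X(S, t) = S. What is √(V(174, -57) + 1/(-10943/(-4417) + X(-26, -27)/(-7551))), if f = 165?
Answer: √496467218472946270/496472610 ≈ 1.4192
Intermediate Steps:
L(D) = -D/4 (L(D) = D*(-¼) = -D/4)
V(d, y) = d/(165 + y) (V(d, y) = (d - ¼*0)/(y + 165) = (d + 0)/(165 + y) = d/(165 + y))
√(V(174, -57) + 1/(-10943/(-4417) + X(-26, -27)/(-7551))) = √(174/(165 - 57) + 1/(-10943/(-4417) - 26/(-7551))) = √(174/108 + 1/(-10943*(-1/4417) - 26*(-1/7551))) = √(174*(1/108) + 1/(10943/4417 + 26/7551)) = √(29/18 + 1/(82745435/33352767)) = √(29/18 + 33352767/82745435) = √(2999967421/1489417830) = √496467218472946270/496472610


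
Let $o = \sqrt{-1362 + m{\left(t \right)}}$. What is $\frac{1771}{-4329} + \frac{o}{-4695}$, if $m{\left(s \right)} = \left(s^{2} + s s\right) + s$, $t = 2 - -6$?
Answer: $- \frac{1771}{4329} - \frac{i \sqrt{1226}}{4695} \approx -0.4091 - 0.0074578 i$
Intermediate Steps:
$t = 8$ ($t = 2 + 6 = 8$)
$m{\left(s \right)} = s + 2 s^{2}$ ($m{\left(s \right)} = \left(s^{2} + s^{2}\right) + s = 2 s^{2} + s = s + 2 s^{2}$)
$o = i \sqrt{1226}$ ($o = \sqrt{-1362 + 8 \left(1 + 2 \cdot 8\right)} = \sqrt{-1362 + 8 \left(1 + 16\right)} = \sqrt{-1362 + 8 \cdot 17} = \sqrt{-1362 + 136} = \sqrt{-1226} = i \sqrt{1226} \approx 35.014 i$)
$\frac{1771}{-4329} + \frac{o}{-4695} = \frac{1771}{-4329} + \frac{i \sqrt{1226}}{-4695} = 1771 \left(- \frac{1}{4329}\right) + i \sqrt{1226} \left(- \frac{1}{4695}\right) = - \frac{1771}{4329} - \frac{i \sqrt{1226}}{4695}$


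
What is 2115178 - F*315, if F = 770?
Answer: 1872628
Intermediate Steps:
2115178 - F*315 = 2115178 - 770*315 = 2115178 - 1*242550 = 2115178 - 242550 = 1872628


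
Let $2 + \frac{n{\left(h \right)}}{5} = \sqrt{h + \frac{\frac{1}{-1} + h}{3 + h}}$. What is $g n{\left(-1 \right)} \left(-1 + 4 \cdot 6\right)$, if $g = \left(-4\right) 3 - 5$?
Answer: $3910 - 1955 i \sqrt{2} \approx 3910.0 - 2764.8 i$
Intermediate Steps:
$n{\left(h \right)} = -10 + 5 \sqrt{h + \frac{-1 + h}{3 + h}}$ ($n{\left(h \right)} = -10 + 5 \sqrt{h + \frac{\frac{1}{-1} + h}{3 + h}} = -10 + 5 \sqrt{h + \frac{-1 + h}{3 + h}}$)
$g = -17$ ($g = -12 - 5 = -17$)
$g n{\left(-1 \right)} \left(-1 + 4 \cdot 6\right) = - 17 \left(-10 + 5 \sqrt{\frac{-1 - 1 - \left(3 - 1\right)}{3 - 1}}\right) \left(-1 + 4 \cdot 6\right) = - 17 \left(-10 + 5 \sqrt{\frac{-1 - 1 - 2}{2}}\right) \left(-1 + 24\right) = - 17 \left(-10 + 5 \sqrt{\frac{-1 - 1 - 2}{2}}\right) 23 = - 17 \left(-10 + 5 \sqrt{\frac{1}{2} \left(-4\right)}\right) 23 = - 17 \left(-10 + 5 \sqrt{-2}\right) 23 = - 17 \left(-10 + 5 i \sqrt{2}\right) 23 = \left(170 - 85 i \sqrt{2}\right) 23 = 3910 - 1955 i \sqrt{2}$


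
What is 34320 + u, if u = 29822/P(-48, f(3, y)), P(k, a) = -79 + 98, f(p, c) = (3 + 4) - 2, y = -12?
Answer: 681902/19 ≈ 35890.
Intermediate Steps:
f(p, c) = 5 (f(p, c) = 7 - 2 = 5)
P(k, a) = 19
u = 29822/19 ≈ 1569.6
34320 + u = 34320 + 29822/19 = 681902/19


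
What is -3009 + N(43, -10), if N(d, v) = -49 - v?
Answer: -3048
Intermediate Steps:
-3009 + N(43, -10) = -3009 + (-49 - 1*(-10)) = -3009 + (-49 + 10) = -3009 - 39 = -3048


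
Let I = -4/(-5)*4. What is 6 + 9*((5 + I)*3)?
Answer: 1137/5 ≈ 227.40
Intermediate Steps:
I = 16/5 (I = -4*(-⅕)*4 = (⅘)*4 = 16/5 ≈ 3.2000)
6 + 9*((5 + I)*3) = 6 + 9*((5 + 16/5)*3) = 6 + 9*((41/5)*3) = 6 + 9*(123/5) = 6 + 1107/5 = 1137/5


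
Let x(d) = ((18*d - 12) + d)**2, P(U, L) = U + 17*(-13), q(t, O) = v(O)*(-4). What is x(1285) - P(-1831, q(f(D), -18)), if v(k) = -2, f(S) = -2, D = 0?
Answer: 595508461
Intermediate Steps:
q(t, O) = 8 (q(t, O) = -2*(-4) = 8)
P(U, L) = -221 + U (P(U, L) = U - 221 = -221 + U)
x(d) = (-12 + 19*d)**2 (x(d) = ((-12 + 18*d) + d)**2 = (-12 + 19*d)**2)
x(1285) - P(-1831, q(f(D), -18)) = (-12 + 19*1285)**2 - (-221 - 1831) = (-12 + 24415)**2 - 1*(-2052) = 24403**2 + 2052 = 595506409 + 2052 = 595508461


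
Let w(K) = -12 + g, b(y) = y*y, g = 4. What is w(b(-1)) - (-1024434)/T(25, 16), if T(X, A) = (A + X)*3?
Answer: 341150/41 ≈ 8320.7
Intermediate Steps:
b(y) = y²
T(X, A) = 3*A + 3*X
w(K) = -8 (w(K) = -12 + 4 = -8)
w(b(-1)) - (-1024434)/T(25, 16) = -8 - (-1024434)/(3*16 + 3*25) = -8 - (-1024434)/(48 + 75) = -8 - (-1024434)/123 = -8 - 1098*(-311/41) = -8 + 341478/41 = 341150/41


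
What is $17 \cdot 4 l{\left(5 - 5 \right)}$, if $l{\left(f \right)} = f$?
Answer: $0$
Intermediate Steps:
$17 \cdot 4 l{\left(5 - 5 \right)} = 17 \cdot 4 \left(5 - 5\right) = 68 \cdot 0 = 0$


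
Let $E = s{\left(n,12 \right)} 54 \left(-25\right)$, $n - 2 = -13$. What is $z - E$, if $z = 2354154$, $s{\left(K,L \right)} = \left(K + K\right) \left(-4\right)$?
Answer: $2472954$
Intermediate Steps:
$n = -11$ ($n = 2 - 13 = -11$)
$s{\left(K,L \right)} = - 8 K$ ($s{\left(K,L \right)} = 2 K \left(-4\right) = - 8 K$)
$E = -118800$ ($E = \left(-8\right) \left(-11\right) 54 \left(-25\right) = 88 \cdot 54 \left(-25\right) = 4752 \left(-25\right) = -118800$)
$z - E = 2354154 - -118800 = 2354154 + 118800 = 2472954$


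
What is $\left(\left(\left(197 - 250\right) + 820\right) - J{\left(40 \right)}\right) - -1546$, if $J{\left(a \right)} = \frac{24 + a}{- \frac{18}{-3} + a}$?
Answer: $\frac{53167}{23} \approx 2311.6$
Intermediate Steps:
$J{\left(a \right)} = \frac{24 + a}{6 + a}$ ($J{\left(a \right)} = \frac{24 + a}{\left(-18\right) \left(- \frac{1}{3}\right) + a} = \frac{24 + a}{6 + a}$)
$\left(\left(\left(197 - 250\right) + 820\right) - J{\left(40 \right)}\right) - -1546 = \left(\left(\left(197 - 250\right) + 820\right) - \frac{24 + 40}{6 + 40}\right) - -1546 = \left(\left(-53 + 820\right) - \frac{1}{46} \cdot 64\right) + 1546 = \left(767 - \frac{1}{46} \cdot 64\right) + 1546 = \left(767 - \frac{32}{23}\right) + 1546 = \frac{17609}{23} + 1546 = \frac{53167}{23}$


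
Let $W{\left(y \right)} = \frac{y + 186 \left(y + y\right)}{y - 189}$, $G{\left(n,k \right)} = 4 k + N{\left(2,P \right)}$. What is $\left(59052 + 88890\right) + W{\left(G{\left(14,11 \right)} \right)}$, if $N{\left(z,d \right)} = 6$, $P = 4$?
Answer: $\frac{20545288}{139} \approx 1.4781 \cdot 10^{5}$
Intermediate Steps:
$G{\left(n,k \right)} = 6 + 4 k$ ($G{\left(n,k \right)} = 4 k + 6 = 6 + 4 k$)
$W{\left(y \right)} = \frac{373 y}{-189 + y}$ ($W{\left(y \right)} = \frac{y + 186 \cdot 2 y}{-189 + y} = \frac{y + 372 y}{-189 + y} = \frac{373 y}{-189 + y}$)
$\left(59052 + 88890\right) + W{\left(G{\left(14,11 \right)} \right)} = \left(59052 + 88890\right) + \frac{373 \left(6 + 4 \cdot 11\right)}{-189 + \left(6 + 4 \cdot 11\right)} = 147942 + \frac{373 \left(6 + 44\right)}{-189 + \left(6 + 44\right)} = 147942 + 373 \cdot 50 \frac{1}{-189 + 50} = 147942 + 373 \cdot 50 \frac{1}{-139} = 147942 + 373 \cdot 50 \left(- \frac{1}{139}\right) = 147942 - \frac{18650}{139} = \frac{20545288}{139}$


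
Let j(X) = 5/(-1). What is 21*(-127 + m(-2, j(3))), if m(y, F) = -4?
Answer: -2751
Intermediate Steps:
j(X) = -5 (j(X) = 5*(-1) = -5)
21*(-127 + m(-2, j(3))) = 21*(-127 - 4) = 21*(-131) = -2751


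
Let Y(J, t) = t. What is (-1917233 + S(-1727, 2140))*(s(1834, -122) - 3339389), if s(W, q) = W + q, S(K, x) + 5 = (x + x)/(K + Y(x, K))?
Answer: 11051289413798382/1727 ≈ 6.3991e+12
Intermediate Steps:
S(K, x) = -5 + x/K (S(K, x) = -5 + (x + x)/(K + K) = -5 + (2*x)/((2*K)) = -5 + (2*x)*(1/(2*K)) = -5 + x/K)
(-1917233 + S(-1727, 2140))*(s(1834, -122) - 3339389) = (-1917233 + (-5 + 2140/(-1727)))*((1834 - 122) - 3339389) = (-1917233 + (-5 + 2140*(-1/1727)))*(1712 - 3339389) = (-1917233 + (-5 - 2140/1727))*(-3337677) = (-1917233 - 10775/1727)*(-3337677) = -3311072166/1727*(-3337677) = 11051289413798382/1727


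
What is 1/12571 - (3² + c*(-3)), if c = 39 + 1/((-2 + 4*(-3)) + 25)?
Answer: 14972072/138281 ≈ 108.27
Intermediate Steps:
c = 430/11 (c = 39 + 1/((-2 - 12) + 25) = 39 + 1/(-14 + 25) = 39 + 1/11 = 430/11 ≈ 39.091)
1/12571 - (3² + c*(-3)) = 1/12571 - (3² + (430/11)*(-3)) = 1/12571 - (9 - 1290/11) = 1/12571 - 1*(-1191/11) = 1/12571 + 1191/11 = 14972072/138281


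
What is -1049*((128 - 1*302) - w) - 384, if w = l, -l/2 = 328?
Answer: -506002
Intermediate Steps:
l = -656 (l = -2*328 = -656)
w = -656
-1049*((128 - 1*302) - w) - 384 = -1049*((128 - 1*302) - 1*(-656)) - 384 = -1049*((128 - 302) + 656) - 384 = -1049*(-174 + 656) - 384 = -1049*482 - 384 = -505618 - 384 = -506002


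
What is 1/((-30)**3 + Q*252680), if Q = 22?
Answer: 1/5531960 ≈ 1.8077e-7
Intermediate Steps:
1/((-30)**3 + Q*252680) = 1/((-30)**3 + 22*252680) = 1/(-27000 + 5558960) = 1/5531960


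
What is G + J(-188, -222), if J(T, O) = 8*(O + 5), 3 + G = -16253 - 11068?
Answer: -29060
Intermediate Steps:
G = -27324 (G = -3 + (-16253 - 11068) = -3 - 27321 = -27324)
J(T, O) = 40 + 8*O (J(T, O) = 8*(5 + O) = 40 + 8*O)
G + J(-188, -222) = -27324 + (40 + 8*(-222)) = -27324 + (40 - 1776) = -27324 - 1736 = -29060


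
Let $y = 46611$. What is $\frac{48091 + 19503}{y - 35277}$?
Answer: $\frac{33797}{5667} \approx 5.9638$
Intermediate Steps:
$\frac{48091 + 19503}{y - 35277} = \frac{48091 + 19503}{46611 - 35277} = \frac{67594}{11334} = 67594 \cdot \frac{1}{11334} = \frac{33797}{5667}$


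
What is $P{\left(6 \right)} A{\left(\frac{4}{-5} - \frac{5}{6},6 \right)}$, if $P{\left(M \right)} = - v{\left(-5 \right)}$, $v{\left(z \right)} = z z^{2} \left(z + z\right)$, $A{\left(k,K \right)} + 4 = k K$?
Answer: $17250$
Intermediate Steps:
$A{\left(k,K \right)} = -4 + K k$ ($A{\left(k,K \right)} = -4 + k K = -4 + K k$)
$v{\left(z \right)} = 2 z^{4}$ ($v{\left(z \right)} = z^{3} \cdot 2 z = 2 z^{4}$)
$P{\left(M \right)} = -1250$ ($P{\left(M \right)} = - 2 \left(-5\right)^{4} = - 2 \cdot 625 = \left(-1\right) 1250 = -1250$)
$P{\left(6 \right)} A{\left(\frac{4}{-5} - \frac{5}{6},6 \right)} = - 1250 \left(-4 + 6 \left(\frac{4}{-5} - \frac{5}{6}\right)\right) = - 1250 \left(-4 + 6 \left(4 \left(- \frac{1}{5}\right) - \frac{5}{6}\right)\right) = - 1250 \left(-4 + 6 \left(- \frac{4}{5} - \frac{5}{6}\right)\right) = - 1250 \left(-4 + 6 \left(- \frac{49}{30}\right)\right) = - 1250 \left(-4 - \frac{49}{5}\right) = \left(-1250\right) \left(- \frac{69}{5}\right) = 17250$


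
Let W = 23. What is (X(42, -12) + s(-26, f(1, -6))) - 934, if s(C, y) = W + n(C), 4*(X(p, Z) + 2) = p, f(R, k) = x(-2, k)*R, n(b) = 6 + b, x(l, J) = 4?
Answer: -1845/2 ≈ -922.50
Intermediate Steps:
f(R, k) = 4*R
X(p, Z) = -2 + p/4
s(C, y) = 29 + C (s(C, y) = 23 + (6 + C) = 29 + C)
(X(42, -12) + s(-26, f(1, -6))) - 934 = ((-2 + (1/4)*42) + (29 - 26)) - 934 = ((-2 + 21/2) + 3) - 934 = (17/2 + 3) - 934 = 23/2 - 934 = -1845/2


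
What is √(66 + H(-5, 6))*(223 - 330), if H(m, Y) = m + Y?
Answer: -107*√67 ≈ -875.83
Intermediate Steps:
H(m, Y) = Y + m
√(66 + H(-5, 6))*(223 - 330) = √(66 + (6 - 5))*(223 - 330) = √(66 + 1)*(-107) = √67*(-107) = -107*√67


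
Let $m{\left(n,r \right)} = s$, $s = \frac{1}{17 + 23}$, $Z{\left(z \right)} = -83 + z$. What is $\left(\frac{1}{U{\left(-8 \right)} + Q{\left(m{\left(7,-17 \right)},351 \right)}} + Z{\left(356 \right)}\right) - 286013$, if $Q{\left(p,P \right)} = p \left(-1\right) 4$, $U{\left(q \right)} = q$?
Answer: $- \frac{23144950}{81} \approx -2.8574 \cdot 10^{5}$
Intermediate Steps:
$s = \frac{1}{40} \approx 0.025$
$m{\left(n,r \right)} = \frac{1}{40}$
$Q{\left(p,P \right)} = - 4 p$ ($Q{\left(p,P \right)} = - p 4 = - 4 p$)
$\left(\frac{1}{U{\left(-8 \right)} + Q{\left(m{\left(7,-17 \right)},351 \right)}} + Z{\left(356 \right)}\right) - 286013 = \left(\frac{1}{-8 - \frac{1}{10}} + \left(-83 + 356\right)\right) - 286013 = \left(\frac{1}{-8 - \frac{1}{10}} + 273\right) - 286013 = \left(\frac{1}{- \frac{81}{10}} + 273\right) - 286013 = \left(- \frac{10}{81} + 273\right) - 286013 = \frac{22103}{81} - 286013 = - \frac{23144950}{81}$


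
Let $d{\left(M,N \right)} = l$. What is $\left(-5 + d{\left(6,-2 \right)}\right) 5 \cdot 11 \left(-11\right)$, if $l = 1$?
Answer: $2420$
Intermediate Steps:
$d{\left(M,N \right)} = 1$
$\left(-5 + d{\left(6,-2 \right)}\right) 5 \cdot 11 \left(-11\right) = \left(-5 + 1\right) 5 \cdot 11 \left(-11\right) = \left(-4\right) 5 \cdot 11 \left(-11\right) = \left(-20\right) 11 \left(-11\right) = \left(-220\right) \left(-11\right) = 2420$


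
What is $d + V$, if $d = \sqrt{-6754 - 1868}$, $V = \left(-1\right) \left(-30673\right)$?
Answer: $30673 + 3 i \sqrt{958} \approx 30673.0 + 92.855 i$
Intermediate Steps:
$V = 30673$
$d = 3 i \sqrt{958}$ ($d = \sqrt{-8622} = 3 i \sqrt{958} \approx 92.855 i$)
$d + V = 3 i \sqrt{958} + 30673 = 30673 + 3 i \sqrt{958}$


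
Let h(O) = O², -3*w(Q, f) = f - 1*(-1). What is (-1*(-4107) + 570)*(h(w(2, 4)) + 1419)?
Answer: 19948964/3 ≈ 6.6497e+6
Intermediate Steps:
w(Q, f) = -⅓ - f/3 (w(Q, f) = -(f - 1*(-1))/3 = -(f + 1)/3 = -(1 + f)/3 = -⅓ - f/3)
(-1*(-4107) + 570)*(h(w(2, 4)) + 1419) = (-1*(-4107) + 570)*((-⅓ - ⅓*4)² + 1419) = (4107 + 570)*((-⅓ - 4/3)² + 1419) = 4677*((-5/3)² + 1419) = 4677*(25/9 + 1419) = 4677*(12796/9) = 19948964/3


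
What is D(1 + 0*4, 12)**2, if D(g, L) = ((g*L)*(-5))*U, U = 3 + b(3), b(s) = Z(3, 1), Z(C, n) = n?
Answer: 57600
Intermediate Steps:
b(s) = 1
U = 4 (U = 3 + 1 = 4)
D(g, L) = -20*L*g (D(g, L) = ((g*L)*(-5))*4 = ((L*g)*(-5))*4 = -5*L*g*4 = -20*L*g)
D(1 + 0*4, 12)**2 = (-20*12*(1 + 0*4))**2 = (-20*12*(1 + 0))**2 = (-20*12*1)**2 = (-240)**2 = 57600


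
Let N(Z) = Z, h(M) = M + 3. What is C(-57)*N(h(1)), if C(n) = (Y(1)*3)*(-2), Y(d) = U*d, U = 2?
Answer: -48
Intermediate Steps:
h(M) = 3 + M
Y(d) = 2*d
C(n) = -12 (C(n) = ((2*1)*3)*(-2) = (2*3)*(-2) = 6*(-2) = -12)
C(-57)*N(h(1)) = -12*(3 + 1) = -12*4 = -48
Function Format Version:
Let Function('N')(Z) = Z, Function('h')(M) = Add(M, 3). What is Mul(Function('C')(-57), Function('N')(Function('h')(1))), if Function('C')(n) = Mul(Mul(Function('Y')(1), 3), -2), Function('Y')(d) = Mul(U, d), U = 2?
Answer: -48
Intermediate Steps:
Function('h')(M) = Add(3, M)
Function('Y')(d) = Mul(2, d)
Function('C')(n) = -12 (Function('C')(n) = Mul(Mul(Mul(2, 1), 3), -2) = Mul(Mul(2, 3), -2) = Mul(6, -2) = -12)
Mul(Function('C')(-57), Function('N')(Function('h')(1))) = Mul(-12, Add(3, 1)) = Mul(-12, 4) = -48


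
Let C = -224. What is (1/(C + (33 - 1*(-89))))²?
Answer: 1/10404 ≈ 9.6117e-5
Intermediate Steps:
(1/(C + (33 - 1*(-89))))² = (1/(-224 + (33 - 1*(-89))))² = (1/(-224 + (33 + 89)))² = (1/(-224 + 122))² = (1/(-102))² = (-1/102)² = 1/10404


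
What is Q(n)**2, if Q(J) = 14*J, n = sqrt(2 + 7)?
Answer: 1764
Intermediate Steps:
n = 3 (n = sqrt(9) = 3)
Q(n)**2 = (14*3)**2 = 42**2 = 1764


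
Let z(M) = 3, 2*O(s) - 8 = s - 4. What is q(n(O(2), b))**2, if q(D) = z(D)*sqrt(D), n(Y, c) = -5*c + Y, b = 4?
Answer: -153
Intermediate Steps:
O(s) = 2 + s/2 (O(s) = 4 + (s - 4)/2 = 4 + (-4 + s)/2 = 4 + (-2 + s/2) = 2 + s/2)
n(Y, c) = Y - 5*c
q(D) = 3*sqrt(D)
q(n(O(2), b))**2 = (3*sqrt((2 + (1/2)*2) - 5*4))**2 = (3*sqrt((2 + 1) - 20))**2 = (3*sqrt(3 - 20))**2 = (3*sqrt(-17))**2 = (3*(I*sqrt(17)))**2 = (3*I*sqrt(17))**2 = -153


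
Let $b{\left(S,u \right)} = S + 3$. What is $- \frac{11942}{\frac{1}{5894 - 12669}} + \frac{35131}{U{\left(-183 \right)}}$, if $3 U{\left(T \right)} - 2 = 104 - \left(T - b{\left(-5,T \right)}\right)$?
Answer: $\frac{23220428743}{287} \approx 8.0907 \cdot 10^{7}$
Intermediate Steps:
$b{\left(S,u \right)} = 3 + S$
$U{\left(T \right)} = \frac{104}{3} - \frac{T}{3}$ ($U{\left(T \right)} = \frac{2}{3} + \frac{104 - \left(T - \left(3 - 5\right)\right)}{3} = \frac{2}{3} + \frac{104 - \left(T - -2\right)}{3} = \frac{2}{3} + \frac{104 - \left(T + 2\right)}{3} = \frac{2}{3} + \frac{104 - \left(2 + T\right)}{3} = \frac{2}{3} + \frac{102 - T}{3} = \frac{2}{3} - \left(-34 + \frac{T}{3}\right) = \frac{104}{3} - \frac{T}{3}$)
$- \frac{11942}{\frac{1}{5894 - 12669}} + \frac{35131}{U{\left(-183 \right)}} = - \frac{11942}{\frac{1}{5894 - 12669}} + \frac{35131}{\frac{104}{3} - -61} = - \frac{11942}{\frac{1}{-6775}} + \frac{35131}{\frac{104}{3} + 61} = - \frac{11942}{- \frac{1}{6775}} + \frac{35131}{\frac{287}{3}} = \left(-11942\right) \left(-6775\right) + 35131 \cdot \frac{3}{287} = 80907050 + \frac{105393}{287} = \frac{23220428743}{287}$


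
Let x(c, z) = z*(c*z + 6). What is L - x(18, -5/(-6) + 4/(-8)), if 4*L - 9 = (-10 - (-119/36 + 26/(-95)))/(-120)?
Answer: -2850841/1641600 ≈ -1.7366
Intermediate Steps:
x(c, z) = z*(6 + c*z)
L = 3715559/1641600 (L = 9/4 + ((-10 - (-119/36 + 26/(-95)))/(-120))/4 = 9/4 + ((-10 - (-119*1/36 + 26*(-1/95)))*(-1/120))/4 = 9/4 + ((-10 - (-119/36 - 26/95))*(-1/120))/4 = 9/4 + ((-10 - 1*(-12241/3420))*(-1/120))/4 = 9/4 + ((-10 + 12241/3420)*(-1/120))/4 = 9/4 + (-21959/3420*(-1/120))/4 = 9/4 + (¼)*(21959/410400) = 9/4 + 21959/1641600 = 3715559/1641600 ≈ 2.2634)
L - x(18, -5/(-6) + 4/(-8)) = 3715559/1641600 - (-5/(-6) + 4/(-8))*(6 + 18*(-5/(-6) + 4/(-8))) = 3715559/1641600 - (-5*(-⅙) + 4*(-⅛))*(6 + 18*(-5*(-⅙) + 4*(-⅛))) = 3715559/1641600 - (⅚ - ½)*(6 + 18*(⅚ - ½)) = 3715559/1641600 - (6 + 18*(⅓))/3 = 3715559/1641600 - (6 + 6)/3 = 3715559/1641600 - 12/3 = 3715559/1641600 - 1*4 = 3715559/1641600 - 4 = -2850841/1641600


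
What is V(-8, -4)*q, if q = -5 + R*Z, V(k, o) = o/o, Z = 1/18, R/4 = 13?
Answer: -19/9 ≈ -2.1111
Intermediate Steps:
R = 52 (R = 4*13 = 52)
Z = 1/18 ≈ 0.055556
V(k, o) = 1
q = -19/9 (q = -5 + 52*(1/18) = -5 + 26/9 = -19/9 ≈ -2.1111)
V(-8, -4)*q = 1*(-19/9) = -19/9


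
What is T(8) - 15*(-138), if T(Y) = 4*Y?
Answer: 2102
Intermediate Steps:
T(8) - 15*(-138) = 4*8 - 15*(-138) = 32 + 2070 = 2102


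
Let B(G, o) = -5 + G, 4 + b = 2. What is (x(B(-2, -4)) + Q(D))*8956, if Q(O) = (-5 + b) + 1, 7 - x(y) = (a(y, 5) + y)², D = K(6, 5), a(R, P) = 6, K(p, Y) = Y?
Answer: 0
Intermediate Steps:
b = -2 (b = -4 + 2 = -2)
D = 5
x(y) = 7 - (6 + y)²
Q(O) = -6 (Q(O) = (-5 - 2) + 1 = -7 + 1 = -6)
(x(B(-2, -4)) + Q(D))*8956 = ((7 - (6 + (-5 - 2))²) - 6)*8956 = ((7 - (6 - 7)²) - 6)*8956 = ((7 - 1*(-1)²) - 6)*8956 = ((7 - 1*1) - 6)*8956 = ((7 - 1) - 6)*8956 = (6 - 6)*8956 = 0*8956 = 0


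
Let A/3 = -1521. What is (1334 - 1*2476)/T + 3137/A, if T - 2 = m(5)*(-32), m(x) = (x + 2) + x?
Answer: 2006306/871533 ≈ 2.3020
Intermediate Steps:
A = -4563 (A = 3*(-1521) = -4563)
m(x) = 2 + 2*x (m(x) = (2 + x) + x = 2 + 2*x)
T = -382 (T = 2 + (2 + 2*5)*(-32) = 2 + (2 + 10)*(-32) = 2 + 12*(-32) = 2 - 384 = -382)
(1334 - 1*2476)/T + 3137/A = (1334 - 1*2476)/(-382) + 3137/(-4563) = (1334 - 2476)*(-1/382) + 3137*(-1/4563) = -1142*(-1/382) - 3137/4563 = 571/191 - 3137/4563 = 2006306/871533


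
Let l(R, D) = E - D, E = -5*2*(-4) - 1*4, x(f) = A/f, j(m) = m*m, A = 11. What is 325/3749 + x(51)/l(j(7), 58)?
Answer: 29401/382398 ≈ 0.076886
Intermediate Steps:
j(m) = m²
x(f) = 11/f
E = 36 (E = -10*(-4) - 4 = 40 - 4 = 36)
l(R, D) = 36 - D
325/3749 + x(51)/l(j(7), 58) = 325/3749 + (11/51)/(36 - 1*58) = 325*(1/3749) + (11*(1/51))/(36 - 58) = 325/3749 + (11/51)/(-22) = 325/3749 + (11/51)*(-1/22) = 325/3749 - 1/102 = 29401/382398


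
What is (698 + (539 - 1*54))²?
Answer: 1399489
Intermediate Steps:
(698 + (539 - 1*54))² = (698 + (539 - 54))² = (698 + 485)² = 1183² = 1399489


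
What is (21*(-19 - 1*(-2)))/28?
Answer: -51/4 ≈ -12.750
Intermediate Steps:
(21*(-19 - 1*(-2)))/28 = (21*(-19 + 2))*(1/28) = (21*(-17))*(1/28) = -357*1/28 = -51/4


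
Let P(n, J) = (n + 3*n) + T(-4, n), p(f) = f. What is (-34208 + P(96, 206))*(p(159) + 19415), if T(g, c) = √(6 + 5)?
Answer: -662070976 + 19574*√11 ≈ -6.6201e+8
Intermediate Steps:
T(g, c) = √11
P(n, J) = √11 + 4*n (P(n, J) = (n + 3*n) + √11 = 4*n + √11 = √11 + 4*n)
(-34208 + P(96, 206))*(p(159) + 19415) = (-34208 + (√11 + 4*96))*(159 + 19415) = (-34208 + (√11 + 384))*19574 = (-34208 + (384 + √11))*19574 = (-33824 + √11)*19574 = -662070976 + 19574*√11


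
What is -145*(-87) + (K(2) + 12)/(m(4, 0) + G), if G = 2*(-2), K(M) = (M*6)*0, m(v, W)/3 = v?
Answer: 25233/2 ≈ 12617.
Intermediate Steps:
m(v, W) = 3*v
K(M) = 0 (K(M) = (6*M)*0 = 0)
G = -4
-145*(-87) + (K(2) + 12)/(m(4, 0) + G) = -145*(-87) + (0 + 12)/(3*4 - 4) = 12615 + 12/(12 - 4) = 12615 + 12/8 = 12615 + 12*(⅛) = 12615 + 3/2 = 25233/2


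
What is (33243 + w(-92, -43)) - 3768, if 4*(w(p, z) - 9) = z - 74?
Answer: 117819/4 ≈ 29455.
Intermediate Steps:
w(p, z) = -19/2 + z/4 (w(p, z) = 9 + (z - 74)/4 = 9 + (-74 + z)/4 = 9 + (-37/2 + z/4) = -19/2 + z/4)
(33243 + w(-92, -43)) - 3768 = (33243 + (-19/2 + (¼)*(-43))) - 3768 = (33243 + (-19/2 - 43/4)) - 3768 = (33243 - 81/4) - 3768 = 132891/4 - 3768 = 117819/4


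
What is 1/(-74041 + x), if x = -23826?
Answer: -1/97867 ≈ -1.0218e-5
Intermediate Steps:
1/(-74041 + x) = 1/(-74041 - 23826) = 1/(-97867) = -1/97867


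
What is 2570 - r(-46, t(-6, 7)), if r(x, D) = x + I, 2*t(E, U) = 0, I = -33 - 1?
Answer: 2650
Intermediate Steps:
I = -34
t(E, U) = 0 (t(E, U) = (½)*0 = 0)
r(x, D) = -34 + x (r(x, D) = x - 34 = -34 + x)
2570 - r(-46, t(-6, 7)) = 2570 - (-34 - 46) = 2570 - 1*(-80) = 2570 + 80 = 2650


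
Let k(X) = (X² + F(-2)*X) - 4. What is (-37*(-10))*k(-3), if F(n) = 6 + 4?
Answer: -9250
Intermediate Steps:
F(n) = 10
k(X) = -4 + X² + 10*X (k(X) = (X² + 10*X) - 4 = -4 + X² + 10*X)
(-37*(-10))*k(-3) = (-37*(-10))*(-4 + (-3)² + 10*(-3)) = 370*(-4 + 9 - 30) = 370*(-25) = -9250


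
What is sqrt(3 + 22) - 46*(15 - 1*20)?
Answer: 235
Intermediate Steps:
sqrt(3 + 22) - 46*(15 - 1*20) = sqrt(25) - 46*(15 - 20) = 5 - 46*(-5) = 5 + 230 = 235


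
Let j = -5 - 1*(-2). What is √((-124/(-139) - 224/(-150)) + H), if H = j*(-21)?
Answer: √284245131/2085 ≈ 8.0861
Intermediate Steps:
j = -3 (j = -5 + 2 = -3)
H = 63 (H = -3*(-21) = 63)
√((-124/(-139) - 224/(-150)) + H) = √((-124/(-139) - 224/(-150)) + 63) = √((-124*(-1/139) - 224*(-1/150)) + 63) = √((124/139 + 112/75) + 63) = √(24868/10425 + 63) = √(681643/10425) = √284245131/2085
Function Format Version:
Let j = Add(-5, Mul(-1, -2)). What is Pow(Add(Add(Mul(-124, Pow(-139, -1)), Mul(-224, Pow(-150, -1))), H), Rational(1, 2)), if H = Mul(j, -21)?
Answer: Mul(Rational(1, 2085), Pow(284245131, Rational(1, 2))) ≈ 8.0861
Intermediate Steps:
j = -3 (j = Add(-5, 2) = -3)
H = 63 (H = Mul(-3, -21) = 63)
Pow(Add(Add(Mul(-124, Pow(-139, -1)), Mul(-224, Pow(-150, -1))), H), Rational(1, 2)) = Pow(Add(Add(Mul(-124, Pow(-139, -1)), Mul(-224, Pow(-150, -1))), 63), Rational(1, 2)) = Pow(Add(Add(Mul(-124, Rational(-1, 139)), Mul(-224, Rational(-1, 150))), 63), Rational(1, 2)) = Pow(Add(Add(Rational(124, 139), Rational(112, 75)), 63), Rational(1, 2)) = Pow(Add(Rational(24868, 10425), 63), Rational(1, 2)) = Pow(Rational(681643, 10425), Rational(1, 2)) = Mul(Rational(1, 2085), Pow(284245131, Rational(1, 2)))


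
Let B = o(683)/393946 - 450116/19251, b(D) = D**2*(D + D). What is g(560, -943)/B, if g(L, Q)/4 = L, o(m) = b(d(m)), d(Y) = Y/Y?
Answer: -8493916979520/88660679617 ≈ -95.802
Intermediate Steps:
d(Y) = 1
b(D) = 2*D**3 (b(D) = D**2*(2*D) = 2*D**3)
o(m) = 2 (o(m) = 2*1**3 = 2*1 = 2)
g(L, Q) = 4*L
B = -88660679617/3791927223 (B = 2/393946 - 450116/19251 = 2*(1/393946) - 450116*1/19251 = 1/196973 - 450116/19251 = -88660679617/3791927223 ≈ -23.381)
g(560, -943)/B = (4*560)/(-88660679617/3791927223) = 2240*(-3791927223/88660679617) = -8493916979520/88660679617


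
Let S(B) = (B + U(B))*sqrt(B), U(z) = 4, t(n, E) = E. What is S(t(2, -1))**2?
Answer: -9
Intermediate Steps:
S(B) = sqrt(B)*(4 + B) (S(B) = (B + 4)*sqrt(B) = (4 + B)*sqrt(B) = sqrt(B)*(4 + B))
S(t(2, -1))**2 = (sqrt(-1)*(4 - 1))**2 = (I*3)**2 = (3*I)**2 = -9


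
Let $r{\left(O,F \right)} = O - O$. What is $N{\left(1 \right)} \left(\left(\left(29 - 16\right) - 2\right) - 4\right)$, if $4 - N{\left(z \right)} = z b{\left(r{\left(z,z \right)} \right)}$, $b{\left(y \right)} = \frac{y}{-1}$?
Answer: $28$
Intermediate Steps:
$r{\left(O,F \right)} = 0$
$b{\left(y \right)} = - y$ ($b{\left(y \right)} = y \left(-1\right) = - y$)
$N{\left(z \right)} = 4$ ($N{\left(z \right)} = 4 - z \left(\left(-1\right) 0\right) = 4 - z 0 = 4 - 0 = 4 + 0 = 4$)
$N{\left(1 \right)} \left(\left(\left(29 - 16\right) - 2\right) - 4\right) = 4 \left(\left(\left(29 - 16\right) - 2\right) - 4\right) = 4 \left(\left(13 - 2\right) - 4\right) = 4 \left(11 - 4\right) = 4 \cdot 7 = 28$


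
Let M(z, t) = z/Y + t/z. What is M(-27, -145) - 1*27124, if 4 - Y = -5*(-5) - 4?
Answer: -12446722/459 ≈ -27117.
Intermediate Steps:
Y = -17 (Y = 4 - (-5*(-5) - 4) = 4 - (25 - 4) = 4 - 1*21 = 4 - 21 = -17)
M(z, t) = -z/17 + t/z (M(z, t) = z/(-17) + t/z = z*(-1/17) + t/z = -z/17 + t/z)
M(-27, -145) - 1*27124 = (-1/17*(-27) - 145/(-27)) - 1*27124 = (27/17 - 145*(-1/27)) - 27124 = (27/17 + 145/27) - 27124 = 3194/459 - 27124 = -12446722/459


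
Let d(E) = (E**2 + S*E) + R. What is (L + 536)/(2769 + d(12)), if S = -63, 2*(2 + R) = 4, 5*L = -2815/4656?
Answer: 2495053/10042992 ≈ 0.24844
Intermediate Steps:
L = -563/4656 (L = (-2815/4656)/5 = (-2815*1/4656)/5 = (1/5)*(-2815/4656) = -563/4656 ≈ -0.12092)
R = 0 (R = -2 + (1/2)*4 = -2 + 2 = 0)
d(E) = E**2 - 63*E (d(E) = (E**2 - 63*E) + 0 = E**2 - 63*E)
(L + 536)/(2769 + d(12)) = (-563/4656 + 536)/(2769 + 12*(-63 + 12)) = 2495053/(4656*(2769 + 12*(-51))) = 2495053/(4656*(2769 - 612)) = (2495053/4656)/2157 = (2495053/4656)*(1/2157) = 2495053/10042992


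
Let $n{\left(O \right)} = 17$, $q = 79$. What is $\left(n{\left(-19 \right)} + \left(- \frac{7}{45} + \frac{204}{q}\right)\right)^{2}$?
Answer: $\frac{4769559844}{12638025} \approx 377.4$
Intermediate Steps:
$\left(n{\left(-19 \right)} + \left(- \frac{7}{45} + \frac{204}{q}\right)\right)^{2} = \left(17 + \left(- \frac{7}{45} + \frac{204}{79}\right)\right)^{2} = \left(17 + \frac{8627}{3555}\right)^{2} = \left(\frac{69062}{3555}\right)^{2} = \frac{4769559844}{12638025}$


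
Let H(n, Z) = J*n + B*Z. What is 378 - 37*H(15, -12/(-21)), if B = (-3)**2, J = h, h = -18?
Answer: 71244/7 ≈ 10178.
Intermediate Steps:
J = -18
B = 9
H(n, Z) = -18*n + 9*Z
378 - 37*H(15, -12/(-21)) = 378 - 37*(-18*15 + 9*(-12/(-21))) = 378 - 37*(-270 + 9*(-12*(-1/21))) = 378 - 37*(-270 + 9*(4/7)) = 378 - 37*(-270 + 36/7) = 378 - 37*(-1854/7) = 378 + 68598/7 = 71244/7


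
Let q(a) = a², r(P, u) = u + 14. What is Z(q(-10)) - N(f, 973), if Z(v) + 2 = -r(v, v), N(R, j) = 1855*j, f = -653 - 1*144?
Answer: -1805031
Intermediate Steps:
r(P, u) = 14 + u
f = -797 (f = -653 - 144 = -797)
Z(v) = -16 - v (Z(v) = -2 - (14 + v) = -2 + (-14 - v) = -16 - v)
Z(q(-10)) - N(f, 973) = (-16 - 1*(-10)²) - 1855*973 = (-16 - 1*100) - 1*1804915 = (-16 - 100) - 1804915 = -116 - 1804915 = -1805031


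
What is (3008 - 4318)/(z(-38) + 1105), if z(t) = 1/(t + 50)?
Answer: -15720/13261 ≈ -1.1854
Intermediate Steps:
z(t) = 1/(50 + t)
(3008 - 4318)/(z(-38) + 1105) = (3008 - 4318)/(1/(50 - 38) + 1105) = -1310/(1/12 + 1105) = -1310/13261/12 = -1310*12/13261 = -15720/13261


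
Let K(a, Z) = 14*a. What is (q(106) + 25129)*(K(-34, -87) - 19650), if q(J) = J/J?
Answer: -505766380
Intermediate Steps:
q(J) = 1
(q(106) + 25129)*(K(-34, -87) - 19650) = (1 + 25129)*(14*(-34) - 19650) = 25130*(-476 - 19650) = 25130*(-20126) = -505766380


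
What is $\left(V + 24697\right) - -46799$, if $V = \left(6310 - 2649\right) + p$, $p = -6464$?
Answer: $68693$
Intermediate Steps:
$V = -2803$ ($V = \left(6310 - 2649\right) - 6464 = 3661 - 6464 = -2803$)
$\left(V + 24697\right) - -46799 = \left(-2803 + 24697\right) - -46799 = 21894 + 46799 = 68693$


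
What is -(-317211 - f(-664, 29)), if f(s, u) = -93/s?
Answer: 210628197/664 ≈ 3.1721e+5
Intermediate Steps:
-(-317211 - f(-664, 29)) = -(-317211 - (-93)/(-664)) = -(-317211 - (-93)*(-1)/664) = -(-317211 - 1*93/664) = -(-317211 - 93/664) = -1*(-210628197/664) = 210628197/664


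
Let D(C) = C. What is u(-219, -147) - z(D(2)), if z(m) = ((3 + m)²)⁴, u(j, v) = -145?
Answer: -390770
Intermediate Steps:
z(m) = (3 + m)⁸
u(-219, -147) - z(D(2)) = -145 - (3 + 2)⁸ = -145 - 1*5⁸ = -145 - 1*390625 = -145 - 390625 = -390770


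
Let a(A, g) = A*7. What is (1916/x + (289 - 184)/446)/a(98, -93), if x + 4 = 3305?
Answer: 1201141/1009960756 ≈ 0.0011893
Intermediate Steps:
a(A, g) = 7*A
x = 3301 (x = -4 + 3305 = 3301)
(1916/x + (289 - 184)/446)/a(98, -93) = (1916/3301 + (289 - 184)/446)/((7*98)) = (1916*(1/3301) + 105*(1/446))/686 = (1916/3301 + 105/446)*(1/686) = (1201141/1472246)*(1/686) = 1201141/1009960756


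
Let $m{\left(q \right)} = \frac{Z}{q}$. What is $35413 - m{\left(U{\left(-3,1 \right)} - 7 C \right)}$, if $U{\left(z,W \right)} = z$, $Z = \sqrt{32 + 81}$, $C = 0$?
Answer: $35413 + \frac{\sqrt{113}}{3} \approx 35417.0$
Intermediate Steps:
$Z = \sqrt{113} \approx 10.63$
$m{\left(q \right)} = \frac{\sqrt{113}}{q}$
$35413 - m{\left(U{\left(-3,1 \right)} - 7 C \right)} = 35413 - \frac{\sqrt{113}}{-3 - 0} = 35413 - \frac{\sqrt{113}}{-3 + 0} = 35413 - \frac{\sqrt{113}}{-3} = 35413 - \sqrt{113} \left(- \frac{1}{3}\right) = 35413 - - \frac{\sqrt{113}}{3} = 35413 + \frac{\sqrt{113}}{3}$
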